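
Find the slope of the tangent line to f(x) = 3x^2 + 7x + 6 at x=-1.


The slope of the tangent line equals f'(x) at the point.
f(x) = 3x^2 + 7x + 6
f'(x) = 6x + 7
At x = -1:
f'(-1) = 6 * (-1) + 7
= -6 + 7
= 1

1


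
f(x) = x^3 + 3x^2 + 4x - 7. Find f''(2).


First derivative:
f'(x) = 3x^2 + 6x + 4
Second derivative:
f''(x) = 6x + 6
Substitute x = 2:
f''(2) = 6 * 2 + 6
= 12 + 6
= 18

18


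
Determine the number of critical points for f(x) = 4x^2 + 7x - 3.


Find where f'(x) = 0:
f'(x) = 8x + 7
Set f'(x) = 0:
8x + 7 = 0
x = -7 / 8 = -7/8
This is a linear equation in x, so there is exactly one solution.
Number of critical points: 1

1


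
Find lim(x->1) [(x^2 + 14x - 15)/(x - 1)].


Direct substitution gives 0/0, so we factor the numerator.
Factor: (x^2 + 14x - 15) = (x - 1)(x + 15)
Cancel the common factor (x - 1):
(x^2 + 14x - 15)/(x - 1) = (x + 15)
Now substitute x = 1:
= (1) - (-15) = 16

16


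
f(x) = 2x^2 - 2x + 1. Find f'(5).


Differentiate term by term using power and sum rules:
f(x) = 2x^2 - 2x + 1
f'(x) = 4x - 2
Substitute x = 5:
f'(5) = 4 * 5 - 2
= 20 - 2
= 18

18


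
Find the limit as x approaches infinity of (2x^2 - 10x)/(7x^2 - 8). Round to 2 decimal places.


For limits at infinity with equal-degree polynomials,
we compare leading coefficients.
Numerator leading term: 2x^2
Denominator leading term: 7x^2
Divide both by x^2:
lim = (2 - 10/x) / (7 - 8/x^2)
As x -> infinity, the 1/x and 1/x^2 terms vanish:
= 2/7 ≈ 0.29

0.29


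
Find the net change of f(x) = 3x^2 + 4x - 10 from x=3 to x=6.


Net change = f(b) - f(a)
f(x) = 3x^2 + 4x - 10
Compute f(6):
f(6) = 3 * 6^2 + 4 * 6 - 10
= 108 + 24 - 10
= 122
Compute f(3):
f(3) = 3 * 3^2 + 4 * 3 - 10
= 27 + 12 - 10
= 29
Net change = 122 - 29 = 93

93


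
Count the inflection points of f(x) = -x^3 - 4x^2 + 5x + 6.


Inflection points occur where f''(x) = 0 and concavity changes.
f(x) = -x^3 - 4x^2 + 5x + 6
f'(x) = -3x^2 - 8x + 5
f''(x) = -6x - 8
Set f''(x) = 0:
-6x - 8 = 0
x = 8 / (-6) = -4/3
Since f''(x) is linear (degree 1), it changes sign at this point.
Therefore there is exactly 1 inflection point.

1


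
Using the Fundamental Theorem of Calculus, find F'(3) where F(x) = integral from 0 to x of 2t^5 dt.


By the Fundamental Theorem of Calculus (Part 1):
If F(x) = integral from 0 to x of f(t) dt, then F'(x) = f(x)
Here f(t) = 2t^5
So F'(x) = 2x^5
Evaluate at x = 3:
F'(3) = 2 * 3^5
= 2 * 243
= 486

486


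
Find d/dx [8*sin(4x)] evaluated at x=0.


Apply the chain rule to differentiate 8*sin(4x):
d/dx [8*sin(4x)]
= 8 * cos(4x) * d/dx(4x)
= 8 * 4 * cos(4x)
= 32 * cos(4x)
Evaluate at x = 0:
= 32 * cos(0)
= 32 * 1
= 32

32


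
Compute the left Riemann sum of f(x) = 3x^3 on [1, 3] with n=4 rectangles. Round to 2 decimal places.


Left Riemann sum uses left endpoints of each subinterval.
Interval: [1, 3], n = 4
dx = (3 - 1) / 4 = 1/2
Left endpoints: [1, 3/2, 2, 5/2]
f values: [3, 81/8, 24, 375/8]
Sum = dx * (sum of f values)
= 1/2 * 84
= 42 = 42.00

42.00


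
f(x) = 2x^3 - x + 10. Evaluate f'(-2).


Differentiate f(x) = 2x^3 - x + 10 term by term:
f'(x) = 6x^2 - 1
Substitute x = -2:
f'(-2) = 6 * (-2)^2 + 0 * (-2) - 1
= 24 + 0 - 1
= 23

23


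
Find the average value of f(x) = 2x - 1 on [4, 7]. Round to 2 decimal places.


Average value = 1/(b-a) * integral from a to b of f(x) dx
First compute the integral of 2x - 1:
F(x) = x^2 - x
F(7) = 1 * 49 - 1 * 7 = 42
F(4) = 1 * 16 - 1 * 4 = 12
Integral = 42 - 12 = 30
Average = 30 / (7 - 4) = 30 / 3
= 10 = 10.00

10.00


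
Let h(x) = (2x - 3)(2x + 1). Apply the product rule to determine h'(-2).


Let u(x) = 2x - 3 and v(x) = 2x + 1
u'(x) = 2
v'(x) = 2
Product rule: h'(x) = u'(x)*v(x) + u(x)*v'(x)
= 2 * (2x + 1) + (2x - 3) * 2
At x = -2:
u(-2) = 2 * (-2) - 3 = -7
v(-2) = 2 * (-2) + 1 = -3
h'(-2) = 2 * (-3) + (-7) * 2
= -6 - 14
= -20

-20


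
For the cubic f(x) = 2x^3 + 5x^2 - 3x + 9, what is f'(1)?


Differentiate f(x) = 2x^3 + 5x^2 - 3x + 9 term by term:
f'(x) = 6x^2 + 10x - 3
Substitute x = 1:
f'(1) = 6 * 1^2 + 10 * 1 - 3
= 6 + 10 - 3
= 13

13


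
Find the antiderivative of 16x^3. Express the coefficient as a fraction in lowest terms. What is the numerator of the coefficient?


Apply the power rule for integration:
integral of ax^n dx = a/(n+1) * x^(n+1) + C
integral of 16x^3 dx
= 16/4 * x^4 + C
= 4 * x^4 + C
The coefficient in lowest terms is 4 = 4/1, so its numerator is 4

4


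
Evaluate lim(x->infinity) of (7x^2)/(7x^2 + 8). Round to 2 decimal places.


For limits at infinity with equal-degree polynomials,
we compare leading coefficients.
Numerator leading term: 7x^2
Denominator leading term: 7x^2
Divide both by x^2:
lim = (7) / (7 + 8/x^2)
As x -> infinity, the 1/x and 1/x^2 terms vanish:
= 7/7 = 1 = 1.00

1.00


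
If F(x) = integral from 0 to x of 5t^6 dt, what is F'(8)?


By the Fundamental Theorem of Calculus (Part 1):
If F(x) = integral from 0 to x of f(t) dt, then F'(x) = f(x)
Here f(t) = 5t^6
So F'(x) = 5x^6
Evaluate at x = 8:
F'(8) = 5 * 8^6
= 5 * 262144
= 1310720

1310720


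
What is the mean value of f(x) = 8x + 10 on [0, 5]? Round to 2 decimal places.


Average value = 1/(b-a) * integral from a to b of f(x) dx
First compute the integral of 8x + 10:
F(x) = 4x^2 + 10x
F(5) = 4 * 25 + 10 * 5 = 150
F(0) = 4 * 0 + 10 * 0 = 0
Integral = 150 - 0 = 150
Average = 150 / (5 - 0) = 150 / 5
= 30 = 30.00

30.00


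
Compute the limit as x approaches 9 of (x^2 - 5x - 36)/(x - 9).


Direct substitution gives 0/0, so we factor the numerator.
Factor: (x^2 - 5x - 36) = (x - 9)(x + 4)
Cancel the common factor (x - 9):
(x^2 - 5x - 36)/(x - 9) = (x + 4)
Now substitute x = 9:
= (9) - (-4) = 13

13


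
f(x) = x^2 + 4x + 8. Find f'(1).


Differentiate term by term using power and sum rules:
f(x) = x^2 + 4x + 8
f'(x) = 2x + 4
Substitute x = 1:
f'(1) = 2 * 1 + 4
= 2 + 4
= 6

6


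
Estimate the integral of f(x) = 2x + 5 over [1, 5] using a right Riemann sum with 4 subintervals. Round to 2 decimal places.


Right Riemann sum uses right endpoints of each subinterval.
Interval: [1, 5], n = 4
dx = (5 - 1) / 4 = 1
Right endpoints: [2, 3, 4, 5]
f values: [9, 11, 13, 15]
Sum = dx * (sum of f values)
= 1 * 48
= 48 = 48.00

48.00


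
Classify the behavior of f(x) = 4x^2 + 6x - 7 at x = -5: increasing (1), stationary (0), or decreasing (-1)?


Compute f'(x) to determine behavior:
f'(x) = 8x + 6
f'(-5) = 8 * (-5) + 6
= -40 + 6
= -34
Since f'(-5) < 0, the function is decreasing (-1)

-1


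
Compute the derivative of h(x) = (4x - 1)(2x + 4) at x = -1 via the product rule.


Let u(x) = 4x - 1 and v(x) = 2x + 4
u'(x) = 4
v'(x) = 2
Product rule: h'(x) = u'(x)*v(x) + u(x)*v'(x)
= 4 * (2x + 4) + (4x - 1) * 2
At x = -1:
u(-1) = 4 * (-1) - 1 = -5
v(-1) = 2 * (-1) + 4 = 2
h'(-1) = 4 * 2 + (-5) * 2
= 8 - 10
= -2

-2


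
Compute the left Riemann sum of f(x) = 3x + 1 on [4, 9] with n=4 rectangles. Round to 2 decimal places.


Left Riemann sum uses left endpoints of each subinterval.
Interval: [4, 9], n = 4
dx = (9 - 4) / 4 = 5/4
Left endpoints: [4, 21/4, 13/2, 31/4]
f values: [13, 67/4, 41/2, 97/4]
Sum = dx * (sum of f values)
= 5/4 * 149/2
= 745/8 ≈ 93.13

93.13


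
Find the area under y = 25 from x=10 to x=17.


The area under a constant function y = 25 is a rectangle.
Width = 17 - 10 = 7
Height = 25
Area = width * height
= 7 * 25
= 175

175


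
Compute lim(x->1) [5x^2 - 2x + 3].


Since polynomials are continuous, we use direct substitution.
lim(x->1) of 5x^2 - 2x + 3
= 5 * 1^2 - 2 * 1 + 3
= 5 - 2 + 3
= 6

6


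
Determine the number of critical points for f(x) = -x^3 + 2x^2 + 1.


Find where f'(x) = 0:
f(x) = -x^3 + 2x^2 + 1
f'(x) = -3x^2 + 4x
This is a quadratic in x. Use the discriminant to count real roots.
Discriminant = (4)^2 - 4 * (-3) * 0
= 16 - 0
= 16
Since discriminant > 0, f'(x) = 0 has 2 real solutions.
Number of critical points: 2

2


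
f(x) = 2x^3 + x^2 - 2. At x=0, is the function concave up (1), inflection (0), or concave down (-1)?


Concavity is determined by the sign of f''(x).
f(x) = 2x^3 + x^2 - 2
f'(x) = 6x^2 + 2x
f''(x) = 12x + 2
f''(0) = 12 * 0 + 2
= 0 + 2
= 2
Since f''(0) > 0, the function is concave up (1)

1


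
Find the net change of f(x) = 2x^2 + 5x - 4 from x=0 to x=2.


Net change = f(b) - f(a)
f(x) = 2x^2 + 5x - 4
Compute f(2):
f(2) = 2 * 2^2 + 5 * 2 - 4
= 8 + 10 - 4
= 14
Compute f(0):
f(0) = 2 * 0^2 + 5 * 0 - 4
= 0 + 0 - 4
= -4
Net change = 14 - (-4) = 18

18


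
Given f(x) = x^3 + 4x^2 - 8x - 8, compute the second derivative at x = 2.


First derivative:
f'(x) = 3x^2 + 8x - 8
Second derivative:
f''(x) = 6x + 8
Substitute x = 2:
f''(2) = 6 * 2 + 8
= 12 + 8
= 20

20


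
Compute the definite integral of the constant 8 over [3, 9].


The integral of a constant k over [a, b] equals k * (b - a).
integral from 3 to 9 of 8 dx
= 8 * (9 - 3)
= 8 * 6
= 48

48


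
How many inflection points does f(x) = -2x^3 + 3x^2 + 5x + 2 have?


Inflection points occur where f''(x) = 0 and concavity changes.
f(x) = -2x^3 + 3x^2 + 5x + 2
f'(x) = -6x^2 + 6x + 5
f''(x) = -12x + 6
Set f''(x) = 0:
-12x + 6 = 0
x = -6 / (-12) = 1/2
Since f''(x) is linear (degree 1), it changes sign at this point.
Therefore there is exactly 1 inflection point.

1


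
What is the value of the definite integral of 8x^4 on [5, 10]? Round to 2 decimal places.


Find the antiderivative of 8x^4:
F(x) = 8/5 * x^5
Apply the Fundamental Theorem of Calculus:
F(10) - F(5)
= 8/5 * 10^5 - 8/5 * 5^5
= 8/5 * (100000 - 3125)
= 8/5 * 96875
= 155000 = 155000.00

155000.00


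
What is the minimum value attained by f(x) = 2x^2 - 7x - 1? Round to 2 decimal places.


For a quadratic f(x) = ax^2 + bx + c with a > 0, the minimum is at the vertex.
Vertex x-coordinate: x = -b/(2a)
x = -(-7) / (2 * 2)
x = 7/4
Substitute back to find the minimum value:
f(7/4) = 2 * (7/4)^2 - 7 * (7/4) - 1
= 49/8 - 49/4 - 1
= -57/8 ≈ -7.13

-7.13


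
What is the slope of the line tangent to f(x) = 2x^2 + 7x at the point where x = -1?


The slope of the tangent line equals f'(x) at the point.
f(x) = 2x^2 + 7x
f'(x) = 4x + 7
At x = -1:
f'(-1) = 4 * (-1) + 7
= -4 + 7
= 3

3


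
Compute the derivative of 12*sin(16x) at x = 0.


Apply the chain rule to differentiate 12*sin(16x):
d/dx [12*sin(16x)]
= 12 * cos(16x) * d/dx(16x)
= 12 * 16 * cos(16x)
= 192 * cos(16x)
Evaluate at x = 0:
= 192 * cos(0)
= 192 * 1
= 192

192


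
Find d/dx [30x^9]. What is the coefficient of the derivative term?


We apply the power rule: d/dx [ax^n] = a*n * x^(n-1)
d/dx [30x^9]
= 30 * 9 * x^(9-1)
= 270x^8
The coefficient is 270

270


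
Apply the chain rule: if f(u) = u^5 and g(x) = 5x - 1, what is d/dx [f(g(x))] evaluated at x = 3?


Using the chain rule: (f(g(x)))' = f'(g(x)) * g'(x)
First, find g(3):
g(3) = 5 * 3 - 1 = 14
Next, f'(u) = 5u^4
And g'(x) = 5
So f'(g(3)) * g'(3)
= 5 * 14^4 * 5
= 5 * 38416 * 5
= 960400

960400


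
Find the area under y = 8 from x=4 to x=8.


The area under a constant function y = 8 is a rectangle.
Width = 8 - 4 = 4
Height = 8
Area = width * height
= 4 * 8
= 32

32


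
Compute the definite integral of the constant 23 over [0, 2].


The integral of a constant k over [a, b] equals k * (b - a).
integral from 0 to 2 of 23 dx
= 23 * (2 - 0)
= 23 * 2
= 46

46


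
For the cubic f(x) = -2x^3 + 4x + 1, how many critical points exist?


Find where f'(x) = 0:
f(x) = -2x^3 + 4x + 1
f'(x) = -6x^2 + 4
This is a quadratic in x. Use the discriminant to count real roots.
Discriminant = (0)^2 - 4 * (-6) * 4
= 0 - (-96)
= 96
Since discriminant > 0, f'(x) = 0 has 2 real solutions.
Number of critical points: 2

2


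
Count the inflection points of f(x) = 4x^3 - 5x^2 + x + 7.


Inflection points occur where f''(x) = 0 and concavity changes.
f(x) = 4x^3 - 5x^2 + x + 7
f'(x) = 12x^2 - 10x + 1
f''(x) = 24x - 10
Set f''(x) = 0:
24x - 10 = 0
x = 10 / 24 = 5/12
Since f''(x) is linear (degree 1), it changes sign at this point.
Therefore there is exactly 1 inflection point.

1


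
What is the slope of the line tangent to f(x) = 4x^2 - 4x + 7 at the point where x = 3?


The slope of the tangent line equals f'(x) at the point.
f(x) = 4x^2 - 4x + 7
f'(x) = 8x - 4
At x = 3:
f'(3) = 8 * 3 - 4
= 24 - 4
= 20

20


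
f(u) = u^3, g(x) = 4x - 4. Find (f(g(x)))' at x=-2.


Using the chain rule: (f(g(x)))' = f'(g(x)) * g'(x)
First, find g(-2):
g(-2) = 4 * (-2) - 4 = -12
Next, f'(u) = 3u^2
And g'(x) = 4
So f'(g(-2)) * g'(-2)
= 3 * (-12)^2 * 4
= 3 * 144 * 4
= 1728

1728


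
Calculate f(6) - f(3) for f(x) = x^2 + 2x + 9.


Net change = f(b) - f(a)
f(x) = x^2 + 2x + 9
Compute f(6):
f(6) = 1 * 6^2 + 2 * 6 + 9
= 36 + 12 + 9
= 57
Compute f(3):
f(3) = 1 * 3^2 + 2 * 3 + 9
= 9 + 6 + 9
= 24
Net change = 57 - 24 = 33

33


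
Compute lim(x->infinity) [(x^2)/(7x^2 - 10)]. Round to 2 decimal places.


For limits at infinity with equal-degree polynomials,
we compare leading coefficients.
Numerator leading term: x^2
Denominator leading term: 7x^2
Divide both by x^2:
lim = (1) / (7 - 10/x^2)
As x -> infinity, the 1/x and 1/x^2 terms vanish:
= 1/7 ≈ 0.14

0.14


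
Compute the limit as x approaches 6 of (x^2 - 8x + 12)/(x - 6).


Direct substitution gives 0/0, so we factor the numerator.
Factor: (x^2 - 8x + 12) = (x - 6)(x - 2)
Cancel the common factor (x - 6):
(x^2 - 8x + 12)/(x - 6) = (x - 2)
Now substitute x = 6:
= (6) - (2) = 4

4


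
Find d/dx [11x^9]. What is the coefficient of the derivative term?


We apply the power rule: d/dx [ax^n] = a*n * x^(n-1)
d/dx [11x^9]
= 11 * 9 * x^(9-1)
= 99x^8
The coefficient is 99

99


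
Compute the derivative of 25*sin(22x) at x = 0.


Apply the chain rule to differentiate 25*sin(22x):
d/dx [25*sin(22x)]
= 25 * cos(22x) * d/dx(22x)
= 25 * 22 * cos(22x)
= 550 * cos(22x)
Evaluate at x = 0:
= 550 * cos(0)
= 550 * 1
= 550

550


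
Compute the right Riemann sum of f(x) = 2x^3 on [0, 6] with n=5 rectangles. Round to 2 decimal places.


Right Riemann sum uses right endpoints of each subinterval.
Interval: [0, 6], n = 5
dx = (6 - 0) / 5 = 6/5
Right endpoints: [6/5, 12/5, 18/5, 24/5, 6]
f values: [432/125, 3456/125, 11664/125, 27648/125, 432]
Sum = dx * (sum of f values)
= 6/5 * 3888/5
= 23328/25 = 933.12

933.12


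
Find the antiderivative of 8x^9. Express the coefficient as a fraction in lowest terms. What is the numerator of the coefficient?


Apply the power rule for integration:
integral of ax^n dx = a/(n+1) * x^(n+1) + C
integral of 8x^9 dx
= 8/10 * x^10 + C
= 4/5 * x^10 + C
The coefficient in lowest terms is 4/5, and its numerator is 4

4


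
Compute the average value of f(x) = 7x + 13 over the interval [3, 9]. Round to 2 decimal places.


Average value = 1/(b-a) * integral from a to b of f(x) dx
First compute the integral of 7x + 13:
F(x) = (7/2)x^2 + 13x
F(9) = 7/2 * 81 + 13 * 9 = 801/2
F(3) = 7/2 * 9 + 13 * 3 = 141/2
Integral = 801/2 - 141/2 = 330
Average = 330 / (9 - 3) = 330 / 6
= 55 = 55.00

55.00


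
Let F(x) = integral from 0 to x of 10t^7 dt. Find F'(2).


By the Fundamental Theorem of Calculus (Part 1):
If F(x) = integral from 0 to x of f(t) dt, then F'(x) = f(x)
Here f(t) = 10t^7
So F'(x) = 10x^7
Evaluate at x = 2:
F'(2) = 10 * 2^7
= 10 * 128
= 1280

1280


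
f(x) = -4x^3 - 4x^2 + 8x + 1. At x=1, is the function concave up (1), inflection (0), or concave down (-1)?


Concavity is determined by the sign of f''(x).
f(x) = -4x^3 - 4x^2 + 8x + 1
f'(x) = -12x^2 - 8x + 8
f''(x) = -24x - 8
f''(1) = -24 * 1 - 8
= -24 - 8
= -32
Since f''(1) < 0, the function is concave down (-1)

-1


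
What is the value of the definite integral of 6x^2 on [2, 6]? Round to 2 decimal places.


Find the antiderivative of 6x^2:
F(x) = 6/3 * x^3
Apply the Fundamental Theorem of Calculus:
F(6) - F(2)
= 6/3 * 6^3 - 6/3 * 2^3
= 6/3 * (216 - 8)
= 6/3 * 208
= 416 = 416.00

416.00


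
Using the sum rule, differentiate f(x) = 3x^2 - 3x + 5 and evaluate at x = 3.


Differentiate term by term using power and sum rules:
f(x) = 3x^2 - 3x + 5
f'(x) = 6x - 3
Substitute x = 3:
f'(3) = 6 * 3 - 3
= 18 - 3
= 15

15


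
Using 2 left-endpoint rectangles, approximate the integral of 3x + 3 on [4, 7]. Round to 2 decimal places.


Left Riemann sum uses left endpoints of each subinterval.
Interval: [4, 7], n = 2
dx = (7 - 4) / 2 = 3/2
Left endpoints: [4, 11/2]
f values: [15, 39/2]
Sum = dx * (sum of f values)
= 3/2 * 69/2
= 207/4 = 51.75

51.75


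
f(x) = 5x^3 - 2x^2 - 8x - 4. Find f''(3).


First derivative:
f'(x) = 15x^2 - 4x - 8
Second derivative:
f''(x) = 30x - 4
Substitute x = 3:
f''(3) = 30 * 3 - 4
= 90 - 4
= 86

86


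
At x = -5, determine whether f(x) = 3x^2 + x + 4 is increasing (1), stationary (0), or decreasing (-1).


Compute f'(x) to determine behavior:
f'(x) = 6x + 1
f'(-5) = 6 * (-5) + 1
= -30 + 1
= -29
Since f'(-5) < 0, the function is decreasing (-1)

-1


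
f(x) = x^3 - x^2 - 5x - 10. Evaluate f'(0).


Differentiate f(x) = x^3 - x^2 - 5x - 10 term by term:
f'(x) = 3x^2 - 2x - 5
Substitute x = 0:
f'(0) = 3 * 0^2 - 2 * 0 - 5
= 0 + 0 - 5
= -5

-5


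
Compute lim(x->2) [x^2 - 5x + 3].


Since polynomials are continuous, we use direct substitution.
lim(x->2) of x^2 - 5x + 3
= 1 * 2^2 - 5 * 2 + 3
= 4 - 10 + 3
= -3

-3


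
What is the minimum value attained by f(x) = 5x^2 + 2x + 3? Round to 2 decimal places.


For a quadratic f(x) = ax^2 + bx + c with a > 0, the minimum is at the vertex.
Vertex x-coordinate: x = -b/(2a)
x = -(2) / (2 * 5)
x = -2/10 = -1/5
Substitute back to find the minimum value:
f(-1/5) = 5 * (-1/5)^2 + 2 * (-1/5) + 3
= 1/5 - 2/5 + 3
= 14/5 = 2.80

2.80


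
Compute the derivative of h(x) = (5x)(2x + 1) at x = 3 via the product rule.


Let u(x) = 5x and v(x) = 2x + 1
u'(x) = 5
v'(x) = 2
Product rule: h'(x) = u'(x)*v(x) + u(x)*v'(x)
= 5 * (2x + 1) + (5x) * 2
At x = 3:
u(3) = 5 * 3 + 0 = 15
v(3) = 2 * 3 + 1 = 7
h'(3) = 5 * 7 + 15 * 2
= 35 + 30
= 65

65


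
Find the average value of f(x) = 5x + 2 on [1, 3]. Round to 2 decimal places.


Average value = 1/(b-a) * integral from a to b of f(x) dx
First compute the integral of 5x + 2:
F(x) = (5/2)x^2 + 2x
F(3) = 5/2 * 9 + 2 * 3 = 57/2
F(1) = 5/2 * 1 + 2 * 1 = 9/2
Integral = 57/2 - 9/2 = 24
Average = 24 / (3 - 1) = 24 / 2
= 12 = 12.00

12.00


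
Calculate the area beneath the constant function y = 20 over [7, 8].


The area under a constant function y = 20 is a rectangle.
Width = 8 - 7 = 1
Height = 20
Area = width * height
= 1 * 20
= 20

20


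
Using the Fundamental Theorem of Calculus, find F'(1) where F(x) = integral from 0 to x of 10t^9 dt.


By the Fundamental Theorem of Calculus (Part 1):
If F(x) = integral from 0 to x of f(t) dt, then F'(x) = f(x)
Here f(t) = 10t^9
So F'(x) = 10x^9
Evaluate at x = 1:
F'(1) = 10 * 1^9
= 10 * 1
= 10

10


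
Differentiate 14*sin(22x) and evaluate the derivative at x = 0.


Apply the chain rule to differentiate 14*sin(22x):
d/dx [14*sin(22x)]
= 14 * cos(22x) * d/dx(22x)
= 14 * 22 * cos(22x)
= 308 * cos(22x)
Evaluate at x = 0:
= 308 * cos(0)
= 308 * 1
= 308

308


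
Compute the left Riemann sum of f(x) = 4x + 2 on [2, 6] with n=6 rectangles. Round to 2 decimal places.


Left Riemann sum uses left endpoints of each subinterval.
Interval: [2, 6], n = 6
dx = (6 - 2) / 6 = 2/3
Left endpoints: [2, 8/3, 10/3, 4, 14/3, 16/3]
f values: [10, 38/3, 46/3, 18, 62/3, 70/3]
Sum = dx * (sum of f values)
= 2/3 * 100
= 200/3 ≈ 66.67

66.67


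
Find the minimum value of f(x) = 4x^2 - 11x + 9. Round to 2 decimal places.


For a quadratic f(x) = ax^2 + bx + c with a > 0, the minimum is at the vertex.
Vertex x-coordinate: x = -b/(2a)
x = -(-11) / (2 * 4)
x = 11/8
Substitute back to find the minimum value:
f(11/8) = 4 * (11/8)^2 - 11 * (11/8) + 9
= 121/16 - 121/8 + 9
= 23/16 ≈ 1.44

1.44


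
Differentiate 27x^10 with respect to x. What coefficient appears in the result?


We apply the power rule: d/dx [ax^n] = a*n * x^(n-1)
d/dx [27x^10]
= 27 * 10 * x^(10-1)
= 270x^9
The coefficient is 270

270


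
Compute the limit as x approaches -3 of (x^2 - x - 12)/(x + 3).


Direct substitution gives 0/0, so we factor the numerator.
Factor: (x^2 - x - 12) = (x + 3)(x - 4)
Cancel the common factor (x + 3):
(x^2 - x - 12)/(x + 3) = (x - 4)
Now substitute x = -3:
= (-3) - (4) = -7

-7


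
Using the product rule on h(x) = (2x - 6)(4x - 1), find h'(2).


Let u(x) = 2x - 6 and v(x) = 4x - 1
u'(x) = 2
v'(x) = 4
Product rule: h'(x) = u'(x)*v(x) + u(x)*v'(x)
= 2 * (4x - 1) + (2x - 6) * 4
At x = 2:
u(2) = 2 * 2 - 6 = -2
v(2) = 4 * 2 - 1 = 7
h'(2) = 2 * 7 + (-2) * 4
= 14 - 8
= 6

6


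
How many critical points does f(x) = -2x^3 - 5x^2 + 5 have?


Find where f'(x) = 0:
f(x) = -2x^3 - 5x^2 + 5
f'(x) = -6x^2 - 10x
This is a quadratic in x. Use the discriminant to count real roots.
Discriminant = (-10)^2 - 4 * (-6) * 0
= 100 - 0
= 100
Since discriminant > 0, f'(x) = 0 has 2 real solutions.
Number of critical points: 2

2


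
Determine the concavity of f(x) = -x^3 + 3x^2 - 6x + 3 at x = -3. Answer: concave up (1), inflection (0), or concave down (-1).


Concavity is determined by the sign of f''(x).
f(x) = -x^3 + 3x^2 - 6x + 3
f'(x) = -3x^2 + 6x - 6
f''(x) = -6x + 6
f''(-3) = -6 * (-3) + 6
= 18 + 6
= 24
Since f''(-3) > 0, the function is concave up (1)

1


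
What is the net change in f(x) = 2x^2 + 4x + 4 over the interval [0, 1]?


Net change = f(b) - f(a)
f(x) = 2x^2 + 4x + 4
Compute f(1):
f(1) = 2 * 1^2 + 4 * 1 + 4
= 2 + 4 + 4
= 10
Compute f(0):
f(0) = 2 * 0^2 + 4 * 0 + 4
= 0 + 0 + 4
= 4
Net change = 10 - 4 = 6

6


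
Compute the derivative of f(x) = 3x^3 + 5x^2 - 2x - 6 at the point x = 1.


Differentiate f(x) = 3x^3 + 5x^2 - 2x - 6 term by term:
f'(x) = 9x^2 + 10x - 2
Substitute x = 1:
f'(1) = 9 * 1^2 + 10 * 1 - 2
= 9 + 10 - 2
= 17

17


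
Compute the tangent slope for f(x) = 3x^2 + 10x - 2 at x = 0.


The slope of the tangent line equals f'(x) at the point.
f(x) = 3x^2 + 10x - 2
f'(x) = 6x + 10
At x = 0:
f'(0) = 6 * 0 + 10
= 0 + 10
= 10

10


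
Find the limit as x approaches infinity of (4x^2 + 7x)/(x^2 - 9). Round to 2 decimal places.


For limits at infinity with equal-degree polynomials,
we compare leading coefficients.
Numerator leading term: 4x^2
Denominator leading term: x^2
Divide both by x^2:
lim = (4 + 7/x) / (1 - 9/x^2)
As x -> infinity, the 1/x and 1/x^2 terms vanish:
= 4/1 = 4 = 4.00

4.00


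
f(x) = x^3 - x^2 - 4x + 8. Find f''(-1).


First derivative:
f'(x) = 3x^2 - 2x - 4
Second derivative:
f''(x) = 6x - 2
Substitute x = -1:
f''(-1) = 6 * (-1) - 2
= -6 - 2
= -8

-8


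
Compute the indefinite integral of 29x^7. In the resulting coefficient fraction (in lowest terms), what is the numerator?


Apply the power rule for integration:
integral of ax^n dx = a/(n+1) * x^(n+1) + C
integral of 29x^7 dx
= 29/8 * x^8 + C
The coefficient in lowest terms is 29/8, and its numerator is 29

29


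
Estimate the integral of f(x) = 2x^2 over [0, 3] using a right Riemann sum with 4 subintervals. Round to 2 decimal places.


Right Riemann sum uses right endpoints of each subinterval.
Interval: [0, 3], n = 4
dx = (3 - 0) / 4 = 3/4
Right endpoints: [3/4, 3/2, 9/4, 3]
f values: [9/8, 9/2, 81/8, 18]
Sum = dx * (sum of f values)
= 3/4 * 135/4
= 405/16 ≈ 25.31

25.31


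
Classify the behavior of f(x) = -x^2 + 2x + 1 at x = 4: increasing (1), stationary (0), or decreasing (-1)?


Compute f'(x) to determine behavior:
f'(x) = -2x + 2
f'(4) = -2 * 4 + 2
= -8 + 2
= -6
Since f'(4) < 0, the function is decreasing (-1)

-1


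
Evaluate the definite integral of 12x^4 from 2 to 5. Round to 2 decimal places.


Find the antiderivative of 12x^4:
F(x) = 12/5 * x^5
Apply the Fundamental Theorem of Calculus:
F(5) - F(2)
= 12/5 * 5^5 - 12/5 * 2^5
= 12/5 * (3125 - 32)
= 12/5 * 3093
= 37116/5 = 7423.20

7423.20


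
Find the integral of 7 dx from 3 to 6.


The integral of a constant k over [a, b] equals k * (b - a).
integral from 3 to 6 of 7 dx
= 7 * (6 - 3)
= 7 * 3
= 21

21


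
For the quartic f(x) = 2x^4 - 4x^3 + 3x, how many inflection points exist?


Inflection points occur where f''(x) = 0 and concavity changes.
f(x) = 2x^4 - 4x^3 + 3x
f'(x) = 8x^3 - 12x^2 + 3
f''(x) = 24x^2 - 24x
This is a quadratic in x. Use the discriminant to count real roots.
Discriminant = (-24)^2 - 4 * 24 * 0
= 576 - 0
= 576
Since discriminant > 0, f''(x) = 0 has 2 distinct real solutions.
A quadratic with two distinct real roots changes sign at each root, so concavity changes at both.
Number of inflection points: 2

2


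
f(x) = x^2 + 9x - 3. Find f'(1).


Differentiate term by term using power and sum rules:
f(x) = x^2 + 9x - 3
f'(x) = 2x + 9
Substitute x = 1:
f'(1) = 2 * 1 + 9
= 2 + 9
= 11

11


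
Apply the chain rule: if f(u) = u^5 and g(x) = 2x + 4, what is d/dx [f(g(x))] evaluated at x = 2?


Using the chain rule: (f(g(x)))' = f'(g(x)) * g'(x)
First, find g(2):
g(2) = 2 * 2 + 4 = 8
Next, f'(u) = 5u^4
And g'(x) = 2
So f'(g(2)) * g'(2)
= 5 * 8^4 * 2
= 5 * 4096 * 2
= 40960

40960


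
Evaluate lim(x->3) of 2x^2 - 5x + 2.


Since polynomials are continuous, we use direct substitution.
lim(x->3) of 2x^2 - 5x + 2
= 2 * 3^2 - 5 * 3 + 2
= 18 - 15 + 2
= 5

5


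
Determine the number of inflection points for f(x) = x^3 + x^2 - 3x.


Inflection points occur where f''(x) = 0 and concavity changes.
f(x) = x^3 + x^2 - 3x
f'(x) = 3x^2 + 2x - 3
f''(x) = 6x + 2
Set f''(x) = 0:
6x + 2 = 0
x = -2 / 6 = -1/3
Since f''(x) is linear (degree 1), it changes sign at this point.
Therefore there is exactly 1 inflection point.

1


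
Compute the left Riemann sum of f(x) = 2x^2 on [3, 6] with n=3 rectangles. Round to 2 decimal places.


Left Riemann sum uses left endpoints of each subinterval.
Interval: [3, 6], n = 3
dx = (6 - 3) / 3 = 1
Left endpoints: [3, 4, 5]
f values: [18, 32, 50]
Sum = dx * (sum of f values)
= 1 * 100
= 100 = 100.00

100.00


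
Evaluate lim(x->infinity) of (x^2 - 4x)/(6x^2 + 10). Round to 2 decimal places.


For limits at infinity with equal-degree polynomials,
we compare leading coefficients.
Numerator leading term: x^2
Denominator leading term: 6x^2
Divide both by x^2:
lim = (1 - 4/x) / (6 + 10/x^2)
As x -> infinity, the 1/x and 1/x^2 terms vanish:
= 1/6 ≈ 0.17

0.17


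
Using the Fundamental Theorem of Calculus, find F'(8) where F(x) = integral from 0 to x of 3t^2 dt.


By the Fundamental Theorem of Calculus (Part 1):
If F(x) = integral from 0 to x of f(t) dt, then F'(x) = f(x)
Here f(t) = 3t^2
So F'(x) = 3x^2
Evaluate at x = 8:
F'(8) = 3 * 8^2
= 3 * 64
= 192

192


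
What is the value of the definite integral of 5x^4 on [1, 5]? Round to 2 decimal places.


Find the antiderivative of 5x^4:
F(x) = 5/5 * x^5
Apply the Fundamental Theorem of Calculus:
F(5) - F(1)
= 5/5 * 5^5 - 5/5 * 1^5
= 5/5 * (3125 - 1)
= 5/5 * 3124
= 3124 = 3124.00

3124.00


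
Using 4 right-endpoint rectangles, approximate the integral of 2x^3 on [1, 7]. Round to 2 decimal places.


Right Riemann sum uses right endpoints of each subinterval.
Interval: [1, 7], n = 4
dx = (7 - 1) / 4 = 3/2
Right endpoints: [5/2, 4, 11/2, 7]
f values: [125/4, 128, 1331/4, 686]
Sum = dx * (sum of f values)
= 3/2 * 1178
= 1767 = 1767.00

1767.00


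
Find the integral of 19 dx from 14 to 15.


The integral of a constant k over [a, b] equals k * (b - a).
integral from 14 to 15 of 19 dx
= 19 * (15 - 14)
= 19 * 1
= 19

19


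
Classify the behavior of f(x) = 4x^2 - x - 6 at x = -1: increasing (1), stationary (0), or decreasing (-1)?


Compute f'(x) to determine behavior:
f'(x) = 8x - 1
f'(-1) = 8 * (-1) - 1
= -8 - 1
= -9
Since f'(-1) < 0, the function is decreasing (-1)

-1


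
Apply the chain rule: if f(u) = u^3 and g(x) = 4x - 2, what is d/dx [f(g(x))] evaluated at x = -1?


Using the chain rule: (f(g(x)))' = f'(g(x)) * g'(x)
First, find g(-1):
g(-1) = 4 * (-1) - 2 = -6
Next, f'(u) = 3u^2
And g'(x) = 4
So f'(g(-1)) * g'(-1)
= 3 * (-6)^2 * 4
= 3 * 36 * 4
= 432

432


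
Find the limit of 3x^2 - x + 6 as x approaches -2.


Since polynomials are continuous, we use direct substitution.
lim(x->-2) of 3x^2 - x + 6
= 3 * (-2)^2 - 1 * (-2) + 6
= 12 + 2 + 6
= 20

20


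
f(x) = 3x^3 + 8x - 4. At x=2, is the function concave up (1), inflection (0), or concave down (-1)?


Concavity is determined by the sign of f''(x).
f(x) = 3x^3 + 8x - 4
f'(x) = 9x^2 + 8
f''(x) = 18x
f''(2) = 18 * 2 + 0
= 36 + 0
= 36
Since f''(2) > 0, the function is concave up (1)

1


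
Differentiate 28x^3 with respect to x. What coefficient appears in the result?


We apply the power rule: d/dx [ax^n] = a*n * x^(n-1)
d/dx [28x^3]
= 28 * 3 * x^(3-1)
= 84x^2
The coefficient is 84

84


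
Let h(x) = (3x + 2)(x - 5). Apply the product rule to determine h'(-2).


Let u(x) = 3x + 2 and v(x) = x - 5
u'(x) = 3
v'(x) = 1
Product rule: h'(x) = u'(x)*v(x) + u(x)*v'(x)
= 3 * (x - 5) + (3x + 2) * 1
At x = -2:
u(-2) = 3 * (-2) + 2 = -4
v(-2) = 1 * (-2) - 5 = -7
h'(-2) = 3 * (-7) + (-4) * 1
= -21 - 4
= -25

-25


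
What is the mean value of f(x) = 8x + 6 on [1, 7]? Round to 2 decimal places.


Average value = 1/(b-a) * integral from a to b of f(x) dx
First compute the integral of 8x + 6:
F(x) = 4x^2 + 6x
F(7) = 4 * 49 + 6 * 7 = 238
F(1) = 4 * 1 + 6 * 1 = 10
Integral = 238 - 10 = 228
Average = 228 / (7 - 1) = 228 / 6
= 38 = 38.00

38.00


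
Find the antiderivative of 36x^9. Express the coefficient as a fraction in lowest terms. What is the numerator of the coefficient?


Apply the power rule for integration:
integral of ax^n dx = a/(n+1) * x^(n+1) + C
integral of 36x^9 dx
= 36/10 * x^10 + C
= 18/5 * x^10 + C
The coefficient in lowest terms is 18/5, and its numerator is 18

18


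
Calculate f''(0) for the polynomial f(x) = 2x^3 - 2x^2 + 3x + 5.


First derivative:
f'(x) = 6x^2 - 4x + 3
Second derivative:
f''(x) = 12x - 4
Substitute x = 0:
f''(0) = 12 * 0 - 4
= 0 - 4
= -4

-4


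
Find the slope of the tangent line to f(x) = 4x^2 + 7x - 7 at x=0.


The slope of the tangent line equals f'(x) at the point.
f(x) = 4x^2 + 7x - 7
f'(x) = 8x + 7
At x = 0:
f'(0) = 8 * 0 + 7
= 0 + 7
= 7

7


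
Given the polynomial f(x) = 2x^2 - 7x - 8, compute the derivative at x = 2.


Differentiate term by term using power and sum rules:
f(x) = 2x^2 - 7x - 8
f'(x) = 4x - 7
Substitute x = 2:
f'(2) = 4 * 2 - 7
= 8 - 7
= 1

1


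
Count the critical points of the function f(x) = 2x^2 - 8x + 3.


Find where f'(x) = 0:
f'(x) = 4x - 8
Set f'(x) = 0:
4x - 8 = 0
x = 8 / 4 = 2
This is a linear equation in x, so there is exactly one solution.
Number of critical points: 1

1


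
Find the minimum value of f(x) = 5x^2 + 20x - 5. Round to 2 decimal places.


For a quadratic f(x) = ax^2 + bx + c with a > 0, the minimum is at the vertex.
Vertex x-coordinate: x = -b/(2a)
x = -(20) / (2 * 5)
x = -20/10 = -2
Substitute back to find the minimum value:
f(-2) = 5 * (-2)^2 + 20 * (-2) - 5
= 20 - 40 - 5
= -25 = -25.00

-25.00


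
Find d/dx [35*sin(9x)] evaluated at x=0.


Apply the chain rule to differentiate 35*sin(9x):
d/dx [35*sin(9x)]
= 35 * cos(9x) * d/dx(9x)
= 35 * 9 * cos(9x)
= 315 * cos(9x)
Evaluate at x = 0:
= 315 * cos(0)
= 315 * 1
= 315

315


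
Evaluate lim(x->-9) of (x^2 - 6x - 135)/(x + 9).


Direct substitution gives 0/0, so we factor the numerator.
Factor: (x^2 - 6x - 135) = (x + 9)(x - 15)
Cancel the common factor (x + 9):
(x^2 - 6x - 135)/(x + 9) = (x - 15)
Now substitute x = -9:
= (-9) - (15) = -24

-24


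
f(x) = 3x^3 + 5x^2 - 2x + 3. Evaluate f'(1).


Differentiate f(x) = 3x^3 + 5x^2 - 2x + 3 term by term:
f'(x) = 9x^2 + 10x - 2
Substitute x = 1:
f'(1) = 9 * 1^2 + 10 * 1 - 2
= 9 + 10 - 2
= 17

17


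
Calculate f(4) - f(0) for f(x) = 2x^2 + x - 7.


Net change = f(b) - f(a)
f(x) = 2x^2 + x - 7
Compute f(4):
f(4) = 2 * 4^2 + 1 * 4 - 7
= 32 + 4 - 7
= 29
Compute f(0):
f(0) = 2 * 0^2 + 1 * 0 - 7
= 0 + 0 - 7
= -7
Net change = 29 - (-7) = 36

36


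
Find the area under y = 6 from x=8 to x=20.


The area under a constant function y = 6 is a rectangle.
Width = 20 - 8 = 12
Height = 6
Area = width * height
= 12 * 6
= 72

72


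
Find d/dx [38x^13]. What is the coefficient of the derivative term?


We apply the power rule: d/dx [ax^n] = a*n * x^(n-1)
d/dx [38x^13]
= 38 * 13 * x^(13-1)
= 494x^12
The coefficient is 494

494


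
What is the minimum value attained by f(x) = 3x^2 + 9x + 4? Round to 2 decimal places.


For a quadratic f(x) = ax^2 + bx + c with a > 0, the minimum is at the vertex.
Vertex x-coordinate: x = -b/(2a)
x = -(9) / (2 * 3)
x = -9/6 = -3/2
Substitute back to find the minimum value:
f(-3/2) = 3 * (-3/2)^2 + 9 * (-3/2) + 4
= 27/4 - 27/2 + 4
= -11/4 = -2.75

-2.75


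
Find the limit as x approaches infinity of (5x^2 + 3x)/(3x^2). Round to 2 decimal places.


For limits at infinity with equal-degree polynomials,
we compare leading coefficients.
Numerator leading term: 5x^2
Denominator leading term: 3x^2
Divide both by x^2:
lim = (5 + 3/x) / (3)
As x -> infinity, the 1/x and 1/x^2 terms vanish:
= 5/3 ≈ 1.67

1.67


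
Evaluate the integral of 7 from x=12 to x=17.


The integral of a constant k over [a, b] equals k * (b - a).
integral from 12 to 17 of 7 dx
= 7 * (17 - 12)
= 7 * 5
= 35

35


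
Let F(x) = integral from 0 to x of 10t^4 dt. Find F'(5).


By the Fundamental Theorem of Calculus (Part 1):
If F(x) = integral from 0 to x of f(t) dt, then F'(x) = f(x)
Here f(t) = 10t^4
So F'(x) = 10x^4
Evaluate at x = 5:
F'(5) = 10 * 5^4
= 10 * 625
= 6250

6250


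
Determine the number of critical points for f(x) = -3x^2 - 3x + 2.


Find where f'(x) = 0:
f'(x) = -6x - 3
Set f'(x) = 0:
-6x - 3 = 0
x = 3 / (-6) = -1/2
This is a linear equation in x, so there is exactly one solution.
Number of critical points: 1

1


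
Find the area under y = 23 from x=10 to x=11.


The area under a constant function y = 23 is a rectangle.
Width = 11 - 10 = 1
Height = 23
Area = width * height
= 1 * 23
= 23

23


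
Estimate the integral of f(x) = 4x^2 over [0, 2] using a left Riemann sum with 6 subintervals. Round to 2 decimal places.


Left Riemann sum uses left endpoints of each subinterval.
Interval: [0, 2], n = 6
dx = (2 - 0) / 6 = 1/3
Left endpoints: [0, 1/3, 2/3, 1, 4/3, 5/3]
f values: [0, 4/9, 16/9, 4, 64/9, 100/9]
Sum = dx * (sum of f values)
= 1/3 * 220/9
= 220/27 ≈ 8.15

8.15


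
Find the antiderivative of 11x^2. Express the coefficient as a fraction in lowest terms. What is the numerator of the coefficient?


Apply the power rule for integration:
integral of ax^n dx = a/(n+1) * x^(n+1) + C
integral of 11x^2 dx
= 11/3 * x^3 + C
The coefficient in lowest terms is 11/3, and its numerator is 11

11


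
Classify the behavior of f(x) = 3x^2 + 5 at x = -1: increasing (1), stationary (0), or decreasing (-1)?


Compute f'(x) to determine behavior:
f'(x) = 6x
f'(-1) = 6 * (-1) + 0
= -6 + 0
= -6
Since f'(-1) < 0, the function is decreasing (-1)

-1


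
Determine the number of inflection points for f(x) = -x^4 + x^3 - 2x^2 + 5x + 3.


Inflection points occur where f''(x) = 0 and concavity changes.
f(x) = -x^4 + x^3 - 2x^2 + 5x + 3
f'(x) = -4x^3 + 3x^2 - 4x + 5
f''(x) = -12x^2 + 6x - 4
This is a quadratic in x. Use the discriminant to count real roots.
Discriminant = (6)^2 - 4 * (-12) * (-4)
= 36 - 192
= -156
Since discriminant < 0, f''(x) = 0 has no real solutions.
Number of inflection points: 0

0


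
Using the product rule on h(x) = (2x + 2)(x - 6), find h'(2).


Let u(x) = 2x + 2 and v(x) = x - 6
u'(x) = 2
v'(x) = 1
Product rule: h'(x) = u'(x)*v(x) + u(x)*v'(x)
= 2 * (x - 6) + (2x + 2) * 1
At x = 2:
u(2) = 2 * 2 + 2 = 6
v(2) = 1 * 2 - 6 = -4
h'(2) = 2 * (-4) + 6 * 1
= -8 + 6
= -2

-2


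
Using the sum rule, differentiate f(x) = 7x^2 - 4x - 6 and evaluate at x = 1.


Differentiate term by term using power and sum rules:
f(x) = 7x^2 - 4x - 6
f'(x) = 14x - 4
Substitute x = 1:
f'(1) = 14 * 1 - 4
= 14 - 4
= 10

10


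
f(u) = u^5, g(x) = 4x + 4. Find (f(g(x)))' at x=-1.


Using the chain rule: (f(g(x)))' = f'(g(x)) * g'(x)
First, find g(-1):
g(-1) = 4 * (-1) + 4 = 0
Next, f'(u) = 5u^4
And g'(x) = 4
So f'(g(-1)) * g'(-1)
= 5 * 0^4 * 4
= 5 * 0 * 4
= 0

0


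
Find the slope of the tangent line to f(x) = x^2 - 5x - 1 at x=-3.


The slope of the tangent line equals f'(x) at the point.
f(x) = x^2 - 5x - 1
f'(x) = 2x - 5
At x = -3:
f'(-3) = 2 * (-3) - 5
= -6 - 5
= -11

-11


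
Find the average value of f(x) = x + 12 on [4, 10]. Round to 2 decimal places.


Average value = 1/(b-a) * integral from a to b of f(x) dx
First compute the integral of x + 12:
F(x) = (1/2)x^2 + 12x
F(10) = 1/2 * 100 + 12 * 10 = 170
F(4) = 1/2 * 16 + 12 * 4 = 56
Integral = 170 - 56 = 114
Average = 114 / (10 - 4) = 114 / 6
= 19 = 19.00

19.00


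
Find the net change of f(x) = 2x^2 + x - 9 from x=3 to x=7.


Net change = f(b) - f(a)
f(x) = 2x^2 + x - 9
Compute f(7):
f(7) = 2 * 7^2 + 1 * 7 - 9
= 98 + 7 - 9
= 96
Compute f(3):
f(3) = 2 * 3^2 + 1 * 3 - 9
= 18 + 3 - 9
= 12
Net change = 96 - 12 = 84

84


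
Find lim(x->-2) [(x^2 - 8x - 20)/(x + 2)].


Direct substitution gives 0/0, so we factor the numerator.
Factor: (x^2 - 8x - 20) = (x + 2)(x - 10)
Cancel the common factor (x + 2):
(x^2 - 8x - 20)/(x + 2) = (x - 10)
Now substitute x = -2:
= (-2) - (10) = -12

-12


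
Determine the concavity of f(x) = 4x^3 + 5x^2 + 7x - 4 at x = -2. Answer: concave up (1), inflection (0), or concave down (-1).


Concavity is determined by the sign of f''(x).
f(x) = 4x^3 + 5x^2 + 7x - 4
f'(x) = 12x^2 + 10x + 7
f''(x) = 24x + 10
f''(-2) = 24 * (-2) + 10
= -48 + 10
= -38
Since f''(-2) < 0, the function is concave down (-1)

-1


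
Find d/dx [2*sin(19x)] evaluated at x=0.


Apply the chain rule to differentiate 2*sin(19x):
d/dx [2*sin(19x)]
= 2 * cos(19x) * d/dx(19x)
= 2 * 19 * cos(19x)
= 38 * cos(19x)
Evaluate at x = 0:
= 38 * cos(0)
= 38 * 1
= 38

38


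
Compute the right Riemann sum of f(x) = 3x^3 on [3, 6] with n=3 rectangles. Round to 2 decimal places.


Right Riemann sum uses right endpoints of each subinterval.
Interval: [3, 6], n = 3
dx = (6 - 3) / 3 = 1
Right endpoints: [4, 5, 6]
f values: [192, 375, 648]
Sum = dx * (sum of f values)
= 1 * 1215
= 1215 = 1215.00

1215.00


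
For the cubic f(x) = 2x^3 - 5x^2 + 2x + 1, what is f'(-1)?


Differentiate f(x) = 2x^3 - 5x^2 + 2x + 1 term by term:
f'(x) = 6x^2 - 10x + 2
Substitute x = -1:
f'(-1) = 6 * (-1)^2 - 10 * (-1) + 2
= 6 + 10 + 2
= 18

18


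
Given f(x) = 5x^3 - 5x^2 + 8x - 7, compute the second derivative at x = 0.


First derivative:
f'(x) = 15x^2 - 10x + 8
Second derivative:
f''(x) = 30x - 10
Substitute x = 0:
f''(0) = 30 * 0 - 10
= 0 - 10
= -10

-10


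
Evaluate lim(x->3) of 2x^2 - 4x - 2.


Since polynomials are continuous, we use direct substitution.
lim(x->3) of 2x^2 - 4x - 2
= 2 * 3^2 - 4 * 3 - 2
= 18 - 12 - 2
= 4

4


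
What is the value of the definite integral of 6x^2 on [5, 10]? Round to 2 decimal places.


Find the antiderivative of 6x^2:
F(x) = 6/3 * x^3
Apply the Fundamental Theorem of Calculus:
F(10) - F(5)
= 6/3 * 10^3 - 6/3 * 5^3
= 6/3 * (1000 - 125)
= 6/3 * 875
= 1750 = 1750.00

1750.00


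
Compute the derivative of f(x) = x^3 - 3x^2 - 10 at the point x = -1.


Differentiate f(x) = x^3 - 3x^2 - 10 term by term:
f'(x) = 3x^2 - 6x
Substitute x = -1:
f'(-1) = 3 * (-1)^2 - 6 * (-1) + 0
= 3 + 6 + 0
= 9

9


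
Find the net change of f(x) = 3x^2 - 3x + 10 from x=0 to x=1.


Net change = f(b) - f(a)
f(x) = 3x^2 - 3x + 10
Compute f(1):
f(1) = 3 * 1^2 - 3 * 1 + 10
= 3 - 3 + 10
= 10
Compute f(0):
f(0) = 3 * 0^2 - 3 * 0 + 10
= 0 + 0 + 10
= 10
Net change = 10 - 10 = 0

0


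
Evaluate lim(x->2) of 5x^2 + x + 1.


Since polynomials are continuous, we use direct substitution.
lim(x->2) of 5x^2 + x + 1
= 5 * 2^2 + 1 * 2 + 1
= 20 + 2 + 1
= 23

23
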